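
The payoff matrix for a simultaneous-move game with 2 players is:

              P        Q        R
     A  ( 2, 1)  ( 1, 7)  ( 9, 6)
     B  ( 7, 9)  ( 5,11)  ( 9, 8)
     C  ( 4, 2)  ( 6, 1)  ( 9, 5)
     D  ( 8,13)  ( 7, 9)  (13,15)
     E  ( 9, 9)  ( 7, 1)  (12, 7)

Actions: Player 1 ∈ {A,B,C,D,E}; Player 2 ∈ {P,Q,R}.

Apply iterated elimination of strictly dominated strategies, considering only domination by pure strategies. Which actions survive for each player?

P1 drop A (D beats it: P:8>2 Q:7>1 R:13>9)
P1 drop B (D beats it: P:8>7 Q:7>5 R:13>9)
P1 drop C (D beats it: P:8>4 Q:7>6 R:13>9)
P2 drop Q (P beats it: D:13>9 E:9>1)
P1→{D,E} P2→{P,R}

Survivors P1:{D,E} P2:{P,R}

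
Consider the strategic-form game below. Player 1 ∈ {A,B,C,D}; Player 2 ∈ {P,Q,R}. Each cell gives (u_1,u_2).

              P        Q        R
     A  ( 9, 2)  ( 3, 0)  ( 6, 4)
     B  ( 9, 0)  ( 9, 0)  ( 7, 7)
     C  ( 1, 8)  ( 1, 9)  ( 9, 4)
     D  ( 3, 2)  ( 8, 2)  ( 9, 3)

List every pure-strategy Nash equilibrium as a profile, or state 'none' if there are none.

PSNE = {(D,R)}

(A,P): not NE [P2→R gives 4>2]
(A,Q): not NE [P1→B gives 9>3; P2→R gives 4>0]
(A,R): not NE [P1→D gives 9>6]
(B,P): not NE [P2→R gives 7>0]
(B,Q): not NE [P2→R gives 7>0]
(B,R): not NE [P1→D gives 9>7]
(C,P): not NE [P1→B gives 9>1; P2→Q gives 9>8]
(C,Q): not NE [P1→B gives 9>1]
(C,R): not NE [P2→Q gives 9>4]
(D,P): not NE [P1→B gives 9>3; P2→R gives 3>2]
(D,Q): not NE [P1→B gives 9>8; P2→R gives 3>2]
(D,R): NE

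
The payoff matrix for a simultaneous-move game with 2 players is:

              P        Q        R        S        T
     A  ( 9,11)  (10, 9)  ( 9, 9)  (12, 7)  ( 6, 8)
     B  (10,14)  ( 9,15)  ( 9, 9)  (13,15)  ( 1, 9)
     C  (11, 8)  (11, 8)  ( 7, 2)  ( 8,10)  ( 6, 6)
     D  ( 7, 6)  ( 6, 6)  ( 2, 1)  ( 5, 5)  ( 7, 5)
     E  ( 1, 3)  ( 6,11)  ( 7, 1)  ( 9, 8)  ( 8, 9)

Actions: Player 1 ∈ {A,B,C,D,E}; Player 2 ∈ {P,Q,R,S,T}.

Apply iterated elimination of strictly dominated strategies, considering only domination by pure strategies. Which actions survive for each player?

P2 drop R (P beats it: A:11>9 B:14>9 C:8>2 D:6>1 E:3>1)
P2 drop T (Q beats it: A:9>8 B:15>9 C:8>6 D:6>5 E:11>9)
P1 drop D (A beats it: P:9>7 Q:10>6 S:12>5)
P1 drop E (A beats it: P:9>1 Q:10>6 S:12>9)
P1→{A,B,C} P2→{P,Q,S}

IESDS → P1:{A,B,C} P2:{P,Q,S}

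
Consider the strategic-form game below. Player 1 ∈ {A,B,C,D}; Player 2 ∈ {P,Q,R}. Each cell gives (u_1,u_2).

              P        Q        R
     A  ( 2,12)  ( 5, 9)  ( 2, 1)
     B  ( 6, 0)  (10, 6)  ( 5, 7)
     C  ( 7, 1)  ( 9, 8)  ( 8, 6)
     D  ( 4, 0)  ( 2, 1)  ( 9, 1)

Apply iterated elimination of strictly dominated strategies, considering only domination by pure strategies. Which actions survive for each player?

Remaining: P1:{B,C,D} P2:{Q,R}

P1 drop A (B beats it: P:6>2 Q:10>5 R:5>2)
P2 drop P (Q beats it: B:6>0 C:8>1 D:1>0)
P1→{B,C,D} P2→{Q,R}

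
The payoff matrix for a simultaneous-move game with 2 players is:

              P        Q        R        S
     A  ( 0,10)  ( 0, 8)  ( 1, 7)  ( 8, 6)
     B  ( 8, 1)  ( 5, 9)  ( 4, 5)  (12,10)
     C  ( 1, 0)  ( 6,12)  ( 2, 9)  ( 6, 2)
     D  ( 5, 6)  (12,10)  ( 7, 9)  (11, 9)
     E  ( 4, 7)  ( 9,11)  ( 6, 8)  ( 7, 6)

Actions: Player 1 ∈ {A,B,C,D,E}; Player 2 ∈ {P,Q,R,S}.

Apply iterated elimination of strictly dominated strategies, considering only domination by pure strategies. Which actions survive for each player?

P1 drop A (B beats it: P:8>0 Q:5>0 R:4>1 S:12>8)
P1 drop C (D beats it: P:5>1 Q:12>6 R:7>2 S:11>6)
P1 drop E (D beats it: P:5>4 Q:12>9 R:7>6 S:11>7)
P2 drop P (Q beats it: B:9>1 D:10>6)
P2 drop R (Q beats it: B:9>5 D:10>9)
P1→{B,D} P2→{Q,S}

Remaining: P1:{B,D} P2:{Q,S}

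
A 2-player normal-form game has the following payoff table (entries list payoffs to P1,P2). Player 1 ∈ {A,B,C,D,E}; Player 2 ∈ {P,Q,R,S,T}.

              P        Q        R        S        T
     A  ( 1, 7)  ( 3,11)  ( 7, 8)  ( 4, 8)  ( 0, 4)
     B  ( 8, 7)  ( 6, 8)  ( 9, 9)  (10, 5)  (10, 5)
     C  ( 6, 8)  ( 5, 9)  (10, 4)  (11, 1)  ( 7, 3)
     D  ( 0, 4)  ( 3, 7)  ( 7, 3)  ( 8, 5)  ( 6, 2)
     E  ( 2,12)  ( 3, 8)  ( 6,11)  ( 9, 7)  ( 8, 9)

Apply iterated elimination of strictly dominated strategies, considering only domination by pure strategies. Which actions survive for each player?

P1 drop A (B beats it: P:8>1 Q:6>3 R:9>7 S:10>4 T:10>0)
P1 drop D (B beats it: P:8>0 Q:6>3 R:9>7 S:10>8 T:10>6)
P1 drop E (B beats it: P:8>2 Q:6>3 R:9>6 S:10>9 T:10>8)
P2 drop P (Q beats it: B:8>7 C:9>8)
P2 drop S (Q beats it: B:8>5 C:9>1)
P2 drop T (Q beats it: B:8>5 C:9>3)
P1→{B,C} P2→{Q,R}

Survivors P1:{B,C} P2:{Q,R}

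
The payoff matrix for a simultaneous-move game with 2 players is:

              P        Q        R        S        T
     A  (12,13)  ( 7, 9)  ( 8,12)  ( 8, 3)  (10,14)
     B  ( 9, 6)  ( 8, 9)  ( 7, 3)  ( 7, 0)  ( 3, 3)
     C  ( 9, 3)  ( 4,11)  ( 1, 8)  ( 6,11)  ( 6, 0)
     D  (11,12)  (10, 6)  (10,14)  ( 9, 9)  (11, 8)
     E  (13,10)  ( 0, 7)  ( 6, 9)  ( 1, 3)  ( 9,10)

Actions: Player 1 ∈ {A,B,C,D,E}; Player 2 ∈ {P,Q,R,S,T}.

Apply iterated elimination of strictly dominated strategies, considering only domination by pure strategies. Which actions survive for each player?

P1 drop B (D beats it: P:11>9 Q:10>8 R:10>7 S:9>7 T:11>3)
P1 drop C (A beats it: P:12>9 Q:7>4 R:8>1 S:8>6 T:10>6)
P2 drop Q (P beats it: A:13>9 D:12>6 E:10>7)
P2 drop S (P beats it: A:13>3 D:12>9 E:10>3)
P1→{A,D,E} P2→{P,R,T}

IESDS → P1:{A,D,E} P2:{P,R,T}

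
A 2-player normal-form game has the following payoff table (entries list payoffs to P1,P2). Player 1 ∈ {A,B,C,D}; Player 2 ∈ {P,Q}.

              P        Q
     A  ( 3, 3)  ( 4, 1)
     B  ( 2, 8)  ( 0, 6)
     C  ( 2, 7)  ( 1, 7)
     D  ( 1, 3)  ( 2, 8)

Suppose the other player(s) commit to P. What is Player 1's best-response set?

u_1(A vs P) = 3
u_1(B vs P) = 2
u_1(C vs P) = 2
u_1(D vs P) = 1
max payoff 3 at {A}

BR_1 = {A}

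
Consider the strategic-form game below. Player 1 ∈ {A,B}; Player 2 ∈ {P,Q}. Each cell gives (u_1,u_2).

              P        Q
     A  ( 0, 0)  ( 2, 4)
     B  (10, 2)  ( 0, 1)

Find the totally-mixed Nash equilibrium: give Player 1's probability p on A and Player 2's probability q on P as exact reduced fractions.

P1 indiff ⇒ q·0+(1-q)·2 = q·10+(1-q)·0 ⇒ q(-10) = (1-q)(-2) ⇒ q = 1/6
P2 indiff ⇒ p·0+(1-p)·2 = p·4+(1-p)·1 ⇒ p(-4) = (1-p)(-1) ⇒ p = 1/5

p=1/5, q=1/6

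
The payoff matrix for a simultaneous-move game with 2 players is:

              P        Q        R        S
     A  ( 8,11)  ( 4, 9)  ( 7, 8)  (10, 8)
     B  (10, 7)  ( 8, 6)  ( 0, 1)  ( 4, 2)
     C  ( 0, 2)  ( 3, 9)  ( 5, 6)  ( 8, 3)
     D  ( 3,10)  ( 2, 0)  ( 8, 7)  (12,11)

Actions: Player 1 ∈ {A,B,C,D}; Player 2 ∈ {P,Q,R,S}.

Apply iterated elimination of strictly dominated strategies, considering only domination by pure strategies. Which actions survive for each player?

IESDS → P1:{A,B,D} P2:{P,S}

P1 drop C (A beats it: P:8>0 Q:4>3 R:7>5 S:10>8)
P2 drop Q (P beats it: A:11>9 B:7>6 D:10>0)
P2 drop R (P beats it: A:11>8 B:7>1 D:10>7)
P1→{A,B,D} P2→{P,S}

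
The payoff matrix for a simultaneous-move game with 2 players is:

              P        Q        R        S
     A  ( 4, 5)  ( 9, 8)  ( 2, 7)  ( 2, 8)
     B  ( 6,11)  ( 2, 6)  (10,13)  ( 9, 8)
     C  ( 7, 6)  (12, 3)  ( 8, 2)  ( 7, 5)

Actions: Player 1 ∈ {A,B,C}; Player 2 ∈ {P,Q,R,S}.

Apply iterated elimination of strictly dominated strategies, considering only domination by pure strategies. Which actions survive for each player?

P1 drop A (C beats it: P:7>4 Q:12>9 R:8>2 S:7>2)
P2 drop Q (P beats it: B:11>6 C:6>3)
P2 drop S (P beats it: B:11>8 C:6>5)
P1→{B,C} P2→{P,R}

Survivors P1:{B,C} P2:{P,R}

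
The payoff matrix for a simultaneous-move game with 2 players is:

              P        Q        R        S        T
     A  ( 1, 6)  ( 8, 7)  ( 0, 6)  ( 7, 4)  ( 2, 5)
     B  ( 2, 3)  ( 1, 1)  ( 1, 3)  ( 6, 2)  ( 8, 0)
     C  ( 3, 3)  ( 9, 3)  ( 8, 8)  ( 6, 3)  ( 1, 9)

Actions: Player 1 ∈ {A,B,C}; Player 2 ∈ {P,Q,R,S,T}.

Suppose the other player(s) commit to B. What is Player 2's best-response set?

u_2(P vs B) = 3
u_2(Q vs B) = 1
u_2(R vs B) = 3
u_2(S vs B) = 2
u_2(T vs B) = 0
max payoff 3 at {P,R}

argmax u_2 = {P,R}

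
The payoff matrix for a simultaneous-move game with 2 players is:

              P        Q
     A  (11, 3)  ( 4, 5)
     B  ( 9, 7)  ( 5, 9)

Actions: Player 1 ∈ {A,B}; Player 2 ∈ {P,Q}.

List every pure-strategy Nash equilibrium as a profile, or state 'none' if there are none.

PSNE = {(B,Q)}

(A,P): not NE [P2→Q gives 5>3]
(A,Q): not NE [P1→B gives 5>4]
(B,P): not NE [P1→A gives 11>9; P2→Q gives 9>7]
(B,Q): NE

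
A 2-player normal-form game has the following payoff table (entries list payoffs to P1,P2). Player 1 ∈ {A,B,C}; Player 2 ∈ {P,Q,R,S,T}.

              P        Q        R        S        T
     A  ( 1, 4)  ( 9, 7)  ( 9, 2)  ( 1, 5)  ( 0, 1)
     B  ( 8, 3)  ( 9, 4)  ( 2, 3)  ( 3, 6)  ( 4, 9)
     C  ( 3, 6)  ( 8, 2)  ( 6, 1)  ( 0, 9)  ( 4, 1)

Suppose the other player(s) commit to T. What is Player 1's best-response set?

argmax u_1 = {B,C}

u_1(A vs T) = 0
u_1(B vs T) = 4
u_1(C vs T) = 4
max payoff 4 at {B,C}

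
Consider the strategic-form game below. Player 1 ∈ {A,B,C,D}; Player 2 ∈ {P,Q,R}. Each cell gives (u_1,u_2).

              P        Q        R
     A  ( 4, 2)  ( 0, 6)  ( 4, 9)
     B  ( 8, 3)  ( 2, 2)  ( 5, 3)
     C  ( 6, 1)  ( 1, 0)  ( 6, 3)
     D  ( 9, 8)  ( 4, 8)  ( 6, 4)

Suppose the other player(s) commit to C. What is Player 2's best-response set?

u_2(P vs C) = 1
u_2(Q vs C) = 0
u_2(R vs C) = 3
max payoff 3 at {R}

P2 best: {R}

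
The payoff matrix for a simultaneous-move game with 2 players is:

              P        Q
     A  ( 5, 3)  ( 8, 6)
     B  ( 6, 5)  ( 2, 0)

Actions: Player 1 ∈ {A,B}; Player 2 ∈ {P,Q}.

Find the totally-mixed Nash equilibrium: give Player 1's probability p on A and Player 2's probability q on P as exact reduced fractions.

P1 indiff ⇒ q·5+(1-q)·8 = q·6+(1-q)·2 ⇒ q(-1) = (1-q)(-6) ⇒ q = 6/7
P2 indiff ⇒ p·3+(1-p)·5 = p·6+(1-p)·0 ⇒ p(-3) = (1-p)(-5) ⇒ p = 5/8

P1 mixes 5/8 on A; P2 mixes 6/7 on P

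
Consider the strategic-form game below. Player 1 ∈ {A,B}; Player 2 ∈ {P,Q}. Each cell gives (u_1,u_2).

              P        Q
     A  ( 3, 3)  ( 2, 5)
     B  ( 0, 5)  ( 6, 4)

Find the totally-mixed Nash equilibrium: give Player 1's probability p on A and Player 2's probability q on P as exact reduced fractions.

(p,q) = (1/3, 4/7)

P1 indiff ⇒ q·3+(1-q)·2 = q·0+(1-q)·6 ⇒ q(3) = (1-q)(4) ⇒ q = 4/7
P2 indiff ⇒ p·3+(1-p)·5 = p·5+(1-p)·4 ⇒ p(-2) = (1-p)(-1) ⇒ p = 1/3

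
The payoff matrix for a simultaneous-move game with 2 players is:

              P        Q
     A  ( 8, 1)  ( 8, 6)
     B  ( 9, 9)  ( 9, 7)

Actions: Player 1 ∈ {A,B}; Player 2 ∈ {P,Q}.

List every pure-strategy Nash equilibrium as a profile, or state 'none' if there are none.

PSNE = {(B,P)}

(A,P): not NE [P1→B gives 9>8; P2→Q gives 6>1]
(A,Q): not NE [P1→B gives 9>8]
(B,P): NE
(B,Q): not NE [P2→P gives 9>7]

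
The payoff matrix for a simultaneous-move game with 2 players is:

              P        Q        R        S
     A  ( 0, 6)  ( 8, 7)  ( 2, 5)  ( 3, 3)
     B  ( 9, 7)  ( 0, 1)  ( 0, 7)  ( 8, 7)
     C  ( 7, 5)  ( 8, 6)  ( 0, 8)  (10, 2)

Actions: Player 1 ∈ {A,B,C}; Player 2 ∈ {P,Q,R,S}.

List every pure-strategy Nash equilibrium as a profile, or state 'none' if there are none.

NE set: (A,Q), (B,P)

(A,P): not NE [P1→B gives 9>0; P2→Q gives 7>6]
(A,Q): NE
(A,R): not NE [P2→Q gives 7>5]
(A,S): not NE [P1→C gives 10>3; P2→Q gives 7>3]
(B,P): NE
(B,Q): not NE [P1→C gives 8>0; P2→S gives 7>1]
(B,R): not NE [P1→A gives 2>0]
(B,S): not NE [P1→C gives 10>8]
(C,P): not NE [P1→B gives 9>7; P2→R gives 8>5]
(C,Q): not NE [P2→R gives 8>6]
(C,R): not NE [P1→A gives 2>0]
(C,S): not NE [P2→R gives 8>2]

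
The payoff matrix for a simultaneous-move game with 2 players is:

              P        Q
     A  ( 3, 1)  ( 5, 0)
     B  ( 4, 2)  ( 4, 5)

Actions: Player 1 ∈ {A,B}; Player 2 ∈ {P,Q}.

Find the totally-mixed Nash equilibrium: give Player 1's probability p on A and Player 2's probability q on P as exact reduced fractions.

P1 indiff ⇒ q·3+(1-q)·5 = q·4+(1-q)·4 ⇒ q(-1) = (1-q)(-1) ⇒ q = 1/2
P2 indiff ⇒ p·1+(1-p)·2 = p·0+(1-p)·5 ⇒ p(1) = (1-p)(3) ⇒ p = 3/4

P1 mixes 3/4 on A; P2 mixes 1/2 on P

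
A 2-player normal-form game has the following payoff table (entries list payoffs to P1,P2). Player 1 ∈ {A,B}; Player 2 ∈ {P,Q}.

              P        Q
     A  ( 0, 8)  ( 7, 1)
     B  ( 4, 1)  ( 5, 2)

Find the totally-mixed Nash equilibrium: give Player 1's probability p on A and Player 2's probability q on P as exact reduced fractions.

p=1/8, q=1/3

P1 indiff ⇒ q·0+(1-q)·7 = q·4+(1-q)·5 ⇒ q(-4) = (1-q)(-2) ⇒ q = 1/3
P2 indiff ⇒ p·8+(1-p)·1 = p·1+(1-p)·2 ⇒ p(7) = (1-p)(1) ⇒ p = 1/8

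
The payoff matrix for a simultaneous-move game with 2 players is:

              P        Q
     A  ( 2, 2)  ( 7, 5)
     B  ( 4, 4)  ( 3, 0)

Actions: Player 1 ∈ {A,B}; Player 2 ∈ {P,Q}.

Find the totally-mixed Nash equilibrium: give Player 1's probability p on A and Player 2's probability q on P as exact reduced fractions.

P1 indiff ⇒ q·2+(1-q)·7 = q·4+(1-q)·3 ⇒ q(-2) = (1-q)(-4) ⇒ q = 2/3
P2 indiff ⇒ p·2+(1-p)·4 = p·5+(1-p)·0 ⇒ p(-3) = (1-p)(-4) ⇒ p = 4/7

P1 mixes 4/7 on A; P2 mixes 2/3 on P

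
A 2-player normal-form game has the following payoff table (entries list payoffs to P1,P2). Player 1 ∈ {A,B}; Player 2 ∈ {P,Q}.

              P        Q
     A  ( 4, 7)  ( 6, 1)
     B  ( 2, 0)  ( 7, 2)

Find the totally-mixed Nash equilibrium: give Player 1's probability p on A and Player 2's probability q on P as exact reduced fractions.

P1 mixes 1/4 on A; P2 mixes 1/3 on P

P1 indiff ⇒ q·4+(1-q)·6 = q·2+(1-q)·7 ⇒ q(2) = (1-q)(1) ⇒ q = 1/3
P2 indiff ⇒ p·7+(1-p)·0 = p·1+(1-p)·2 ⇒ p(6) = (1-p)(2) ⇒ p = 1/4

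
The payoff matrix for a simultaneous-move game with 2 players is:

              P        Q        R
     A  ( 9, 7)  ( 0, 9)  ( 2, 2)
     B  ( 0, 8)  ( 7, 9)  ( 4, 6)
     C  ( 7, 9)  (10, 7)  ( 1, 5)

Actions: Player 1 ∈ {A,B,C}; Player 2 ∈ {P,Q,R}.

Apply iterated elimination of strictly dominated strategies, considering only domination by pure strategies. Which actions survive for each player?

P2 drop R (P beats it: A:7>2 B:8>6 C:9>5)
P1 drop B (C beats it: P:7>0 Q:10>7)
P1→{A,C} P2→{P,Q}

Remaining: P1:{A,C} P2:{P,Q}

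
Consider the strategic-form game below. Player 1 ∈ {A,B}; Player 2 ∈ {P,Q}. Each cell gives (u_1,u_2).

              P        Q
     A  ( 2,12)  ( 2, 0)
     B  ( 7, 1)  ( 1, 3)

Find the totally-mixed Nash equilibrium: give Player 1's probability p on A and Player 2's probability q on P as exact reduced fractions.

P1 indiff ⇒ q·2+(1-q)·2 = q·7+(1-q)·1 ⇒ q(-5) = (1-q)(-1) ⇒ q = 1/6
P2 indiff ⇒ p·12+(1-p)·1 = p·0+(1-p)·3 ⇒ p(12) = (1-p)(2) ⇒ p = 1/7

(p,q) = (1/7, 1/6)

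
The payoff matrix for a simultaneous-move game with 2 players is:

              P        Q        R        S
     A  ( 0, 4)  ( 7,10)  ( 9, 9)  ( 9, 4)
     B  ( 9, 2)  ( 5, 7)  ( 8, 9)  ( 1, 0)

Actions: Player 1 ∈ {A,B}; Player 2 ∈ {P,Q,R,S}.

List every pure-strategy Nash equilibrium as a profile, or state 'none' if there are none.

(A,P): not NE [P1→B gives 9>0; P2→Q gives 10>4]
(A,Q): NE
(A,R): not NE [P2→Q gives 10>9]
(A,S): not NE [P2→Q gives 10>4]
(B,P): not NE [P2→R gives 9>2]
(B,Q): not NE [P1→A gives 7>5; P2→R gives 9>7]
(B,R): not NE [P1→A gives 9>8]
(B,S): not NE [P1→A gives 9>1; P2→R gives 9>0]

NE set: (A,Q)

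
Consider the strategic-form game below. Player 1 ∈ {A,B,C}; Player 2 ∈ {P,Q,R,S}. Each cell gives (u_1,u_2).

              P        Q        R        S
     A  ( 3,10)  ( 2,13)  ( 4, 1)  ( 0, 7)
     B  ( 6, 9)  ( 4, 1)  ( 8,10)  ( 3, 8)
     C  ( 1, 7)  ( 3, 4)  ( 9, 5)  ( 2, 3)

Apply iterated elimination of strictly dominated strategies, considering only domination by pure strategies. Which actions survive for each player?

IESDS → P1:{B,C} P2:{P,R}

P1 drop A (B beats it: P:6>3 Q:4>2 R:8>4 S:3>0)
P2 drop Q (P beats it: B:9>1 C:7>4)
P2 drop S (P beats it: B:9>8 C:7>3)
P1→{B,C} P2→{P,R}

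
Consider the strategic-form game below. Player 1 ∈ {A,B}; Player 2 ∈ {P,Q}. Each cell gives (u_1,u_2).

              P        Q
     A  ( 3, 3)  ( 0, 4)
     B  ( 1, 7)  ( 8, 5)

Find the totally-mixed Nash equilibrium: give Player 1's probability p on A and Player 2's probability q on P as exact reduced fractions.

P1 indiff ⇒ q·3+(1-q)·0 = q·1+(1-q)·8 ⇒ q(2) = (1-q)(8) ⇒ q = 4/5
P2 indiff ⇒ p·3+(1-p)·7 = p·4+(1-p)·5 ⇒ p(-1) = (1-p)(-2) ⇒ p = 2/3

(p,q) = (2/3, 4/5)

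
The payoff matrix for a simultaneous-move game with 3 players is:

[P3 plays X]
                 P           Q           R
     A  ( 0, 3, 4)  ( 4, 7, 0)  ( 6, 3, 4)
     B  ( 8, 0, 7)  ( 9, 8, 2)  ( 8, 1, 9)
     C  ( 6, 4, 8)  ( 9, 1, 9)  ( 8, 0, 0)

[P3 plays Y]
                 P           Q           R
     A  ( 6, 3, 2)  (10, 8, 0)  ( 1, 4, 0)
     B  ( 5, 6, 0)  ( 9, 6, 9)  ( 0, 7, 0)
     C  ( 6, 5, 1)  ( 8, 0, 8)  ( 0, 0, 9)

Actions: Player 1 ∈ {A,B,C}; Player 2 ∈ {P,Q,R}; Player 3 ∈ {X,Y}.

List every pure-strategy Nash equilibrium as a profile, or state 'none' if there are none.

Nash profiles: (A,Q,Y)

(A,P,X): not NE [P1→B gives 8>0; P2→Q gives 7>3]
(A,P,Y): not NE [P2→Q gives 8>3; P3→X gives 4>2]
(A,Q,X): not NE [P1→C gives 9>4]
(A,Q,Y): NE
(A,R,X): not NE [P1→C gives 8>6; P2→Q gives 7>3]
(A,R,Y): not NE [P2→Q gives 8>4; P3→X gives 4>0]
(B,P,X): not NE [P2→Q gives 8>0]
(B,P,Y): not NE [P1→C gives 6>5; P2→R gives 7>6; P3→X gives 7>0]
(B,Q,X): not NE [P3→Y gives 9>2]
(B,Q,Y): not NE [P1→A gives 10>9; P2→R gives 7>6]
(B,R,X): not NE [P2→Q gives 8>1]
(B,R,Y): not NE [P1→A gives 1>0; P3→X gives 9>0]
(C,P,X): not NE [P1→B gives 8>6]
(C,P,Y): not NE [P3→X gives 8>1]
(C,Q,X): not NE [P2→P gives 4>1]
(C,Q,Y): not NE [P1→A gives 10>8; P2→P gives 5>0; P3→X gives 9>8]
(C,R,X): not NE [P2→P gives 4>0; P3→Y gives 9>0]
(C,R,Y): not NE [P1→A gives 1>0; P2→P gives 5>0]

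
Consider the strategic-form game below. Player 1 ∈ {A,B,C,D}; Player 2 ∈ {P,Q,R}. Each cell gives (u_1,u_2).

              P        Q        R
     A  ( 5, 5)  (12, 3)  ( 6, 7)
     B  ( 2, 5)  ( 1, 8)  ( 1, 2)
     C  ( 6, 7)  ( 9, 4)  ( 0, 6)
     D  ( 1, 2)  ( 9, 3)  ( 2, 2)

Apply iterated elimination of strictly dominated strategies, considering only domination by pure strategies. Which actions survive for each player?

Survivors P1:{A,C} P2:{P,R}

P1 drop B (A beats it: P:5>2 Q:12>1 R:6>1)
P1 drop D (A beats it: P:5>1 Q:12>9 R:6>2)
P2 drop Q (P beats it: A:5>3 C:7>4)
P1→{A,C} P2→{P,R}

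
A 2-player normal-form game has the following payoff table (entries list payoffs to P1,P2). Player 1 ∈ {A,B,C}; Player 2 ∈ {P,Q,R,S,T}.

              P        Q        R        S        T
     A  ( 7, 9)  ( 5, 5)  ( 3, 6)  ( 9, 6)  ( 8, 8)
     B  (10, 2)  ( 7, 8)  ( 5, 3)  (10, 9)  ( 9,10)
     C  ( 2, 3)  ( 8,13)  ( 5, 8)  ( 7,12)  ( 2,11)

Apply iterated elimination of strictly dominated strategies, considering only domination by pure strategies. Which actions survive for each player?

P1 drop A (B beats it: P:10>7 Q:7>5 R:5>3 S:10>9 T:9>8)
P2 drop P (Q beats it: B:8>2 C:13>3)
P2 drop R (Q beats it: B:8>3 C:13>8)
P1→{B,C} P2→{Q,S,T}

Remaining: P1:{B,C} P2:{Q,S,T}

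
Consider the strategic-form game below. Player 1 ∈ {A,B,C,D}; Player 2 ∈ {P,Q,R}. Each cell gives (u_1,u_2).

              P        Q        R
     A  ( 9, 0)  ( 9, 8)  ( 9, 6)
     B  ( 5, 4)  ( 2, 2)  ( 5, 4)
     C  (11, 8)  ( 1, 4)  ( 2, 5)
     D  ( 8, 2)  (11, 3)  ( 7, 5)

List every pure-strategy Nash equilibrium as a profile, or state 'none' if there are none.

NE set: (C,P)

(A,P): not NE [P1→C gives 11>9; P2→Q gives 8>0]
(A,Q): not NE [P1→D gives 11>9]
(A,R): not NE [P2→Q gives 8>6]
(B,P): not NE [P1→C gives 11>5]
(B,Q): not NE [P1→D gives 11>2; P2→R gives 4>2]
(B,R): not NE [P1→A gives 9>5]
(C,P): NE
(C,Q): not NE [P1→D gives 11>1; P2→P gives 8>4]
(C,R): not NE [P1→A gives 9>2; P2→P gives 8>5]
(D,P): not NE [P1→C gives 11>8; P2→R gives 5>2]
(D,Q): not NE [P2→R gives 5>3]
(D,R): not NE [P1→A gives 9>7]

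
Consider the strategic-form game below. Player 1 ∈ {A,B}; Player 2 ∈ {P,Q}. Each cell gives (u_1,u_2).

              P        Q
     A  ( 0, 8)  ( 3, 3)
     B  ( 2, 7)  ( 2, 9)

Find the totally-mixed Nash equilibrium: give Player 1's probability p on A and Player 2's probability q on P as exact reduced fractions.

P1 indiff ⇒ q·0+(1-q)·3 = q·2+(1-q)·2 ⇒ q(-2) = (1-q)(-1) ⇒ q = 1/3
P2 indiff ⇒ p·8+(1-p)·7 = p·3+(1-p)·9 ⇒ p(5) = (1-p)(2) ⇒ p = 2/7

p=2/7, q=1/3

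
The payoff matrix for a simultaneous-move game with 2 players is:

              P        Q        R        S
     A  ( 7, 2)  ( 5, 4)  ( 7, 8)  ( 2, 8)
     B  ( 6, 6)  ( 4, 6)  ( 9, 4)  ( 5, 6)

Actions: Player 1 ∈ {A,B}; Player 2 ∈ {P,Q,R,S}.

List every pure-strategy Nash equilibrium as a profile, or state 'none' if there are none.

(A,P): not NE [P2→S gives 8>2]
(A,Q): not NE [P2→S gives 8>4]
(A,R): not NE [P1→B gives 9>7]
(A,S): not NE [P1→B gives 5>2]
(B,P): not NE [P1→A gives 7>6]
(B,Q): not NE [P1→A gives 5>4]
(B,R): not NE [P2→S gives 6>4]
(B,S): NE

Nash profiles: (B,S)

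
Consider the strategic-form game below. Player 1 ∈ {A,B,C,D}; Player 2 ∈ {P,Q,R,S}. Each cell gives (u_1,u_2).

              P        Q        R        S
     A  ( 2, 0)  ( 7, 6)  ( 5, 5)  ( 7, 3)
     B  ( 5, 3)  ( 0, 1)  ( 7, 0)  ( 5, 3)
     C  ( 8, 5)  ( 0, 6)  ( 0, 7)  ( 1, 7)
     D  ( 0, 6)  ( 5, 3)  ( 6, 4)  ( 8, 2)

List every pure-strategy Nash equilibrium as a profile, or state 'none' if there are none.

(A,P): not NE [P1→C gives 8>2; P2→Q gives 6>0]
(A,Q): NE
(A,R): not NE [P1→B gives 7>5; P2→Q gives 6>5]
(A,S): not NE [P1→D gives 8>7; P2→Q gives 6>3]
(B,P): not NE [P1→C gives 8>5]
(B,Q): not NE [P1→A gives 7>0; P2→S gives 3>1]
(B,R): not NE [P2→S gives 3>0]
(B,S): not NE [P1→D gives 8>5]
(C,P): not NE [P2→S gives 7>5]
(C,Q): not NE [P1→A gives 7>0; P2→S gives 7>6]
(C,R): not NE [P1→B gives 7>0]
(C,S): not NE [P1→D gives 8>1]
(D,P): not NE [P1→C gives 8>0]
(D,Q): not NE [P1→A gives 7>5; P2→P gives 6>3]
(D,R): not NE [P1→B gives 7>6; P2→P gives 6>4]
(D,S): not NE [P2→P gives 6>2]

Nash profiles: (A,Q)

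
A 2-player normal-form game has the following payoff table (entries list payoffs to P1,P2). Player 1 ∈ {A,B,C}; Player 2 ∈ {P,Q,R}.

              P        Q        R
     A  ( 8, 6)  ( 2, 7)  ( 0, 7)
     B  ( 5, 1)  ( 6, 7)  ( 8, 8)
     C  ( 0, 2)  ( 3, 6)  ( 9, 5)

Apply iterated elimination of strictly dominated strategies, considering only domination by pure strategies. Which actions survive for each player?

P2 drop P (Q beats it: A:7>6 B:7>1 C:6>2)
P1 drop A (B beats it: Q:6>2 R:8>0)
P1→{B,C} P2→{Q,R}

Remaining: P1:{B,C} P2:{Q,R}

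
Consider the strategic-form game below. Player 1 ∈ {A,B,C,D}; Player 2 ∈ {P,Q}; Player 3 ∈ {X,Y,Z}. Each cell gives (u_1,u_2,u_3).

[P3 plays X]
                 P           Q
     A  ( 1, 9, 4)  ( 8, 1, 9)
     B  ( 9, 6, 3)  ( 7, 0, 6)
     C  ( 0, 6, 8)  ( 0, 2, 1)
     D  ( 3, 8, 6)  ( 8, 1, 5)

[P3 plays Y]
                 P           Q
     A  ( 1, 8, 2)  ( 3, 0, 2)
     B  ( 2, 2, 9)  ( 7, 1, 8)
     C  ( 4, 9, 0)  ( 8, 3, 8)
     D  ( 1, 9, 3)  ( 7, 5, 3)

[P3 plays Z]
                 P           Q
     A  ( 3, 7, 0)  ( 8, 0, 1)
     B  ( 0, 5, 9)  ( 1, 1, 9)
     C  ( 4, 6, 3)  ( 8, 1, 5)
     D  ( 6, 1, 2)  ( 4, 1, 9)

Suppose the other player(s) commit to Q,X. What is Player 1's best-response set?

P1 best: {A,D}

u_1(A vs Q,X) = 8
u_1(B vs Q,X) = 7
u_1(C vs Q,X) = 0
u_1(D vs Q,X) = 8
max payoff 8 at {A,D}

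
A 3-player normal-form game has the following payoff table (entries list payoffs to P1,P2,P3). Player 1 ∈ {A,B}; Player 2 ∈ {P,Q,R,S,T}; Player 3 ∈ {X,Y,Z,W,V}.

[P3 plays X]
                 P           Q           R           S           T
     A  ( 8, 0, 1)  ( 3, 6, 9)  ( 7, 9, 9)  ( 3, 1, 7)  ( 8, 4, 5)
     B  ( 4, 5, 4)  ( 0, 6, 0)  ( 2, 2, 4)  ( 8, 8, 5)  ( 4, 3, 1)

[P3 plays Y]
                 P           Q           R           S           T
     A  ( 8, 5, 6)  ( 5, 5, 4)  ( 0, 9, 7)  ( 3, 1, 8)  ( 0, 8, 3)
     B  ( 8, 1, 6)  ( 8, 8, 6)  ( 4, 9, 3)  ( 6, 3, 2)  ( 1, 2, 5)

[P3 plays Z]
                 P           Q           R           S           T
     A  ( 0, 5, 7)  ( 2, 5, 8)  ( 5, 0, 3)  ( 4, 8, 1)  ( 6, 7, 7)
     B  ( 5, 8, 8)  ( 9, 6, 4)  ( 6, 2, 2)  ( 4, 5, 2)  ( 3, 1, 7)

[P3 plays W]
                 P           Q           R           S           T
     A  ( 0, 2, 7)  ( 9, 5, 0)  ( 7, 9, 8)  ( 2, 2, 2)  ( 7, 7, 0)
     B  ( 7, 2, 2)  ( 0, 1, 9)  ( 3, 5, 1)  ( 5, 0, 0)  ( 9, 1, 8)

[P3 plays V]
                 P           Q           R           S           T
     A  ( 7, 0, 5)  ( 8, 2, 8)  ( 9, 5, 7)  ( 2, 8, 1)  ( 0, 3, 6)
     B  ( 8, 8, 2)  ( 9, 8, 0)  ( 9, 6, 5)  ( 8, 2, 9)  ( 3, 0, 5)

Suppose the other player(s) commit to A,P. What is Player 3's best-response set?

argmax u_3 = {Z,W}

u_3(X vs A,P) = 1
u_3(Y vs A,P) = 6
u_3(Z vs A,P) = 7
u_3(W vs A,P) = 7
u_3(V vs A,P) = 5
max payoff 7 at {Z,W}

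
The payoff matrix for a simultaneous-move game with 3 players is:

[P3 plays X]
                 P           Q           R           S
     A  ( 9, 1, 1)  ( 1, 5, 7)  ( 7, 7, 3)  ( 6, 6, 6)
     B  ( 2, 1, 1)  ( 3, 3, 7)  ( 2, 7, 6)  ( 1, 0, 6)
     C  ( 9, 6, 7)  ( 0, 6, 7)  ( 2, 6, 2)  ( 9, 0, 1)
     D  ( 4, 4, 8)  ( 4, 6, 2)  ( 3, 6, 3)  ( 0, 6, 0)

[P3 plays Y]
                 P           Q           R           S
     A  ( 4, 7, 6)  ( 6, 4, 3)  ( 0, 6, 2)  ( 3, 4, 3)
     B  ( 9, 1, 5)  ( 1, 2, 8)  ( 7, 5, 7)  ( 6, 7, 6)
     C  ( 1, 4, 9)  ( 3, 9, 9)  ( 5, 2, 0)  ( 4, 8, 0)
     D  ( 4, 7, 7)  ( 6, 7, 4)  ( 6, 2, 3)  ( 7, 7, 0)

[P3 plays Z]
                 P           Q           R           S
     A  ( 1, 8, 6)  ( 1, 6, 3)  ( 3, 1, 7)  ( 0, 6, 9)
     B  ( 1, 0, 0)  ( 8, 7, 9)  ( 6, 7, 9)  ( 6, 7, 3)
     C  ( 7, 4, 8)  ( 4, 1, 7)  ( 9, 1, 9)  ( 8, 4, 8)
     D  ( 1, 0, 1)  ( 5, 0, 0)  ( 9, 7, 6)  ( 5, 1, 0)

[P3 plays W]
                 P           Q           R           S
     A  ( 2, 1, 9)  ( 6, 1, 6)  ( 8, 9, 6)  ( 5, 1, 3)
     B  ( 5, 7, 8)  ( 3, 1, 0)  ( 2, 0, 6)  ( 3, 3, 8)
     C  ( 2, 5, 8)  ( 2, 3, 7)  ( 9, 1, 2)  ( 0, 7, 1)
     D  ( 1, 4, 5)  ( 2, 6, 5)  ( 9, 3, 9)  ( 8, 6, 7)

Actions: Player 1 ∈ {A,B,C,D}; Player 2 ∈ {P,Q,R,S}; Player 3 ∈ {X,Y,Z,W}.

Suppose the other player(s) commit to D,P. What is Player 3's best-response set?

P3 best: {X}

u_3(X vs D,P) = 8
u_3(Y vs D,P) = 7
u_3(Z vs D,P) = 1
u_3(W vs D,P) = 5
max payoff 8 at {X}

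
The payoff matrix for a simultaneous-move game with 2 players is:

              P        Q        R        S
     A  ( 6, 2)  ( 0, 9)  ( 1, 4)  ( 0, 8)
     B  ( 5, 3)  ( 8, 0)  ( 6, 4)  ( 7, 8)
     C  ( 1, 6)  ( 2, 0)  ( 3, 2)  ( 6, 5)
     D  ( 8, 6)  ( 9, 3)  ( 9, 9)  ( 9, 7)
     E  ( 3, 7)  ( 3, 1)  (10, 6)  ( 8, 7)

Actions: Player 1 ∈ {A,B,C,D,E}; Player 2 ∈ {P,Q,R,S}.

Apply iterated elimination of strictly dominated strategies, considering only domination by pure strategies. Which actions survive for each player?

IESDS → P1:{D,E} P2:{P,R,S}

P1 drop A (D beats it: P:8>6 Q:9>0 R:9>1 S:9>0)
P1 drop B (D beats it: P:8>5 Q:9>8 R:9>6 S:9>7)
P1 drop C (D beats it: P:8>1 Q:9>2 R:9>3 S:9>6)
P2 drop Q (P beats it: D:6>3 E:7>1)
P1→{D,E} P2→{P,R,S}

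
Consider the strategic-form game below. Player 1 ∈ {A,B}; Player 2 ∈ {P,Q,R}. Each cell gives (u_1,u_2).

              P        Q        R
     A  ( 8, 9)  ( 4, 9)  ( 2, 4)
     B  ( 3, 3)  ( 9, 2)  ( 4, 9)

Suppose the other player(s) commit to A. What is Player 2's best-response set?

argmax u_2 = {P,Q}

u_2(P vs A) = 9
u_2(Q vs A) = 9
u_2(R vs A) = 4
max payoff 9 at {P,Q}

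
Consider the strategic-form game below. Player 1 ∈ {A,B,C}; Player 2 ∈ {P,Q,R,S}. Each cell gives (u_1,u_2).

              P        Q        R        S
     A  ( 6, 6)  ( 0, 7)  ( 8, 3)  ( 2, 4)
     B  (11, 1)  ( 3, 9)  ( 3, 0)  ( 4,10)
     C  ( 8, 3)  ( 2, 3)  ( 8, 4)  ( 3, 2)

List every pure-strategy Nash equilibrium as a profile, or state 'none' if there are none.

(A,P): not NE [P1→B gives 11>6; P2→Q gives 7>6]
(A,Q): not NE [P1→B gives 3>0]
(A,R): not NE [P2→Q gives 7>3]
(A,S): not NE [P1→B gives 4>2; P2→Q gives 7>4]
(B,P): not NE [P2→S gives 10>1]
(B,Q): not NE [P2→S gives 10>9]
(B,R): not NE [P1→C gives 8>3; P2→S gives 10>0]
(B,S): NE
(C,P): not NE [P1→B gives 11>8; P2→R gives 4>3]
(C,Q): not NE [P1→B gives 3>2; P2→R gives 4>3]
(C,R): NE
(C,S): not NE [P1→B gives 4>3; P2→R gives 4>2]

PSNE = {(B,S), (C,R)}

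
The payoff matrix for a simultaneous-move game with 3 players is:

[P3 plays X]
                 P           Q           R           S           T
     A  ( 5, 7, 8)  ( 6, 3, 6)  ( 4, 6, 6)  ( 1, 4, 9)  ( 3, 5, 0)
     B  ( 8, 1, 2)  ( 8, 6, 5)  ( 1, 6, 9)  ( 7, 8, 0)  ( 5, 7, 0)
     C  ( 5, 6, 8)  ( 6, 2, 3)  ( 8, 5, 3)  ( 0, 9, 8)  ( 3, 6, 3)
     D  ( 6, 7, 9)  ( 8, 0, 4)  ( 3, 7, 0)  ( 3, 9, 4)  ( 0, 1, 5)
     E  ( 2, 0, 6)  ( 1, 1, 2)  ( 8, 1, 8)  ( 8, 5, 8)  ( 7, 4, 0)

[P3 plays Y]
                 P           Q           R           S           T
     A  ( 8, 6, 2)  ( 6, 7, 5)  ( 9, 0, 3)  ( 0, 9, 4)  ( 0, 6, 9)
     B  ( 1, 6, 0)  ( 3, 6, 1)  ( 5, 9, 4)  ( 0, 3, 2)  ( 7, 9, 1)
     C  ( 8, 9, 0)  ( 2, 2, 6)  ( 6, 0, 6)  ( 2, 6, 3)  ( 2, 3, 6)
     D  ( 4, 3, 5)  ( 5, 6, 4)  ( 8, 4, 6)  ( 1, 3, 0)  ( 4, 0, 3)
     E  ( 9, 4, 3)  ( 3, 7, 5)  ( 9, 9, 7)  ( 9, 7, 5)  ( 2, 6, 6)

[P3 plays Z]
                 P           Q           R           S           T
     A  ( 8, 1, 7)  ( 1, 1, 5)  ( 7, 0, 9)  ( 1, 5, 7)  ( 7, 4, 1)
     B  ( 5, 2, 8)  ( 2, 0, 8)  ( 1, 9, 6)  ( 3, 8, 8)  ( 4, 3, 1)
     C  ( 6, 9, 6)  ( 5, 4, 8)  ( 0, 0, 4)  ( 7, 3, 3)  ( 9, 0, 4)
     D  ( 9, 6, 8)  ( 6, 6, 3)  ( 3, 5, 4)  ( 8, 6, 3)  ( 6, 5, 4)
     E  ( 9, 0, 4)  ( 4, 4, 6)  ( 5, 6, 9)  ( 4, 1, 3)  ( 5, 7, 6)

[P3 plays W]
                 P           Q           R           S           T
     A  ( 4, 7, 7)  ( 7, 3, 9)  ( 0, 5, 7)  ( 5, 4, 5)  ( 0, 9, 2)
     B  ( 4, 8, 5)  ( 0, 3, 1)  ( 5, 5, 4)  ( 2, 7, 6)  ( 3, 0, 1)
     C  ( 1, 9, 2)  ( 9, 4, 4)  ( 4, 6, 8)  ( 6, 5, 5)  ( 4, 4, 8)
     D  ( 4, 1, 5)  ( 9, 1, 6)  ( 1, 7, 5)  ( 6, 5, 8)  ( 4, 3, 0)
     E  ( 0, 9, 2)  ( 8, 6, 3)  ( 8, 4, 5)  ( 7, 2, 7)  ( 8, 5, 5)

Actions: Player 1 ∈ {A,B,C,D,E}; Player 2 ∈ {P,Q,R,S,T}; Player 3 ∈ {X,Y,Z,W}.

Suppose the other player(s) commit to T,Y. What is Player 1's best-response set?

P1 best: {B}

u_1(A vs T,Y) = 0
u_1(B vs T,Y) = 7
u_1(C vs T,Y) = 2
u_1(D vs T,Y) = 4
u_1(E vs T,Y) = 2
max payoff 7 at {B}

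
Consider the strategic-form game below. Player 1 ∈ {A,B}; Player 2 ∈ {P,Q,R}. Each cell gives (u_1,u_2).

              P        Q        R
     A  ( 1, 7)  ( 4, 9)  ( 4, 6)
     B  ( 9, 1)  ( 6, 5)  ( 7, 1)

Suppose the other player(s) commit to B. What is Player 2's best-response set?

u_2(P vs B) = 1
u_2(Q vs B) = 5
u_2(R vs B) = 1
max payoff 5 at {Q}

P2 best: {Q}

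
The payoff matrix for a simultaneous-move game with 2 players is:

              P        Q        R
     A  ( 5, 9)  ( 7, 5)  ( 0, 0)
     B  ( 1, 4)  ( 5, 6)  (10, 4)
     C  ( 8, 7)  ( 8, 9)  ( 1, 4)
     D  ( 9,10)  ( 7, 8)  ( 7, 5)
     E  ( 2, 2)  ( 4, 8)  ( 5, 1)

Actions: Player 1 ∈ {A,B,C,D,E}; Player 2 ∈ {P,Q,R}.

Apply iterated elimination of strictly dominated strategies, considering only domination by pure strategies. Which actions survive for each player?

Survivors P1:{C,D} P2:{P,Q}

P1 drop A (C beats it: P:8>5 Q:8>7 R:1>0)
P1 drop E (D beats it: P:9>2 Q:7>4 R:7>5)
P2 drop R (Q beats it: B:6>4 C:9>4 D:8>5)
P1 drop B (C beats it: P:8>1 Q:8>5)
P1→{C,D} P2→{P,Q}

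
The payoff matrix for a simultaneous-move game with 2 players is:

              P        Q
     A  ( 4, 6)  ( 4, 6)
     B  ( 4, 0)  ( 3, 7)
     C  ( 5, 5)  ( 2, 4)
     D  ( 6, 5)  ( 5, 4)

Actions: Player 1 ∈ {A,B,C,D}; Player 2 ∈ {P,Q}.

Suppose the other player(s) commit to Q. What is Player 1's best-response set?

BR_1 = {D}

u_1(A vs Q) = 4
u_1(B vs Q) = 3
u_1(C vs Q) = 2
u_1(D vs Q) = 5
max payoff 5 at {D}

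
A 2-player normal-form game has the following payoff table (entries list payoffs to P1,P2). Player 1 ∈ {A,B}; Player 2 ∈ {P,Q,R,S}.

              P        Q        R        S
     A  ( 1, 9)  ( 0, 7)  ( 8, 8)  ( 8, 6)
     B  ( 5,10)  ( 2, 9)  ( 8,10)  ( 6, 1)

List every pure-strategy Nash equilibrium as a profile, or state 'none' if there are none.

(A,P): not NE [P1→B gives 5>1]
(A,Q): not NE [P1→B gives 2>0; P2→P gives 9>7]
(A,R): not NE [P2→P gives 9>8]
(A,S): not NE [P2→P gives 9>6]
(B,P): NE
(B,Q): not NE [P2→R gives 10>9]
(B,R): NE
(B,S): not NE [P1→A gives 8>6; P2→R gives 10>1]

NE set: (B,P), (B,R)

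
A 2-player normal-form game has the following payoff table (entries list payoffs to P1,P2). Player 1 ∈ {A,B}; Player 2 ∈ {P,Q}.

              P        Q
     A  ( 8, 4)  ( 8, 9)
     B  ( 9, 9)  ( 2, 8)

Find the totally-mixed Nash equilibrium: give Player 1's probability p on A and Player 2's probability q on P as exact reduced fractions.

P1 mixes 1/6 on A; P2 mixes 6/7 on P

P1 indiff ⇒ q·8+(1-q)·8 = q·9+(1-q)·2 ⇒ q(-1) = (1-q)(-6) ⇒ q = 6/7
P2 indiff ⇒ p·4+(1-p)·9 = p·9+(1-p)·8 ⇒ p(-5) = (1-p)(-1) ⇒ p = 1/6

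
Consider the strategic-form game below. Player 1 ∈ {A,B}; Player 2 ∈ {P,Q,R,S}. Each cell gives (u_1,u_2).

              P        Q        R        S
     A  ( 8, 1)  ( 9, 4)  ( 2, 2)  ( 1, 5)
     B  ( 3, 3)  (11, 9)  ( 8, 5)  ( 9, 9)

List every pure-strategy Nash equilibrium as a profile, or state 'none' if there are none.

(A,P): not NE [P2→S gives 5>1]
(A,Q): not NE [P1→B gives 11>9; P2→S gives 5>4]
(A,R): not NE [P1→B gives 8>2; P2→S gives 5>2]
(A,S): not NE [P1→B gives 9>1]
(B,P): not NE [P1→A gives 8>3; P2→S gives 9>3]
(B,Q): NE
(B,R): not NE [P2→S gives 9>5]
(B,S): NE

NE set: (B,Q), (B,S)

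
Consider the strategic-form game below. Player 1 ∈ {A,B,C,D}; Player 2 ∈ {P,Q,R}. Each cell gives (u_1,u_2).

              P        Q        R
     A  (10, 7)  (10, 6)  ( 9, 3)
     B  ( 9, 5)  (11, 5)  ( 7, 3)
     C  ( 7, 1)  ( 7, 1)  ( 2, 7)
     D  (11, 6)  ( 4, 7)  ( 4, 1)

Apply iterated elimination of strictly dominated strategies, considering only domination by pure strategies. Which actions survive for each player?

P1 drop C (A beats it: P:10>7 Q:10>7 R:9>2)
P2 drop R (P beats it: A:7>3 B:5>3 D:6>1)
P1→{A,B,D} P2→{P,Q}

IESDS → P1:{A,B,D} P2:{P,Q}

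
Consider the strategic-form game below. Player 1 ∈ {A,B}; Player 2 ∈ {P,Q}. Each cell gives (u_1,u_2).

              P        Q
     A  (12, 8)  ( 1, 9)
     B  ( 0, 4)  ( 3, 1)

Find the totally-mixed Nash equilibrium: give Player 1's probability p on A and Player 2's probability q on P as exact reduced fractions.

P1 indiff ⇒ q·12+(1-q)·1 = q·0+(1-q)·3 ⇒ q(12) = (1-q)(2) ⇒ q = 1/7
P2 indiff ⇒ p·8+(1-p)·4 = p·9+(1-p)·1 ⇒ p(-1) = (1-p)(-3) ⇒ p = 3/4

(p,q) = (3/4, 1/7)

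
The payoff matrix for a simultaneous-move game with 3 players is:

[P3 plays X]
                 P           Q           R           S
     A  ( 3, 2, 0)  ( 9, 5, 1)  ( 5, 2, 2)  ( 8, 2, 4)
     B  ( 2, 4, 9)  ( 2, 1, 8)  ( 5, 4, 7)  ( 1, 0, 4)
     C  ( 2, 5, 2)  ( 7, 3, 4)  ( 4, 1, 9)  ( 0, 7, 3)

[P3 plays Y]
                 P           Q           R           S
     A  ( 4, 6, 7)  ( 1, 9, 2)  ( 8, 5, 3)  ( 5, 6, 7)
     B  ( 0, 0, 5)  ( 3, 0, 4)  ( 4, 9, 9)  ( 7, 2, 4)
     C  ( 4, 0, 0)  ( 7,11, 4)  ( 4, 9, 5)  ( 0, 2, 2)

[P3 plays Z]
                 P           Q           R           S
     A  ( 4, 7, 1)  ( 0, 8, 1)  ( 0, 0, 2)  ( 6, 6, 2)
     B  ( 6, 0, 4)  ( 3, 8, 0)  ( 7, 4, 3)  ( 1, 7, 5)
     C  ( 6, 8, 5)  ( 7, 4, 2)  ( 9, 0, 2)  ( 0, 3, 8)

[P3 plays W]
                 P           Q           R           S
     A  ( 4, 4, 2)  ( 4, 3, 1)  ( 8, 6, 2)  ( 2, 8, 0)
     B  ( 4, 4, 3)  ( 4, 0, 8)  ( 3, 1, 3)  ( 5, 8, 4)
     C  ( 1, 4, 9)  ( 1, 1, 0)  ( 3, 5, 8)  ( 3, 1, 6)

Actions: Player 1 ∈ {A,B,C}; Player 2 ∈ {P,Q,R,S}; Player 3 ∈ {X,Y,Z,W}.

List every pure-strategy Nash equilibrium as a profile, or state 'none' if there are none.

NE set: (C,Q,Y)

(A,P,X): not NE [P2→Q gives 5>2; P3→Y gives 7>0]
(A,P,Y): not NE [P2→Q gives 9>6]
(A,P,Z): not NE [P1→C gives 6>4; P2→Q gives 8>7; P3→Y gives 7>1]
(A,P,W): not NE [P2→S gives 8>4; P3→Y gives 7>2]
(A,Q,X): not NE [P3→Y gives 2>1]
(A,Q,Y): not NE [P1→C gives 7>1]
(A,Q,Z): not NE [P1→C gives 7>0; P3→Y gives 2>1]
(A,Q,W): not NE [P2→S gives 8>3; P3→Y gives 2>1]
(A,R,X): not NE [P2→Q gives 5>2; P3→Y gives 3>2]
(A,R,Y): not NE [P2→Q gives 9>5]
(A,R,Z): not NE [P1→C gives 9>0; P2→Q gives 8>0; P3→Y gives 3>2]
(A,R,W): not NE [P2→S gives 8>6; P3→Y gives 3>2]
(A,S,X): not NE [P2→Q gives 5>2; P3→Y gives 7>4]
(A,S,Y): not NE [P1→B gives 7>5; P2→Q gives 9>6]
(A,S,Z): not NE [P2→Q gives 8>6; P3→Y gives 7>2]
(A,S,W): not NE [P1→B gives 5>2; P3→Y gives 7>0]
(B,P,X): not NE [P1→A gives 3>2]
(B,P,Y): not NE [P1→C gives 4>0; P2→R gives 9>0; P3→X gives 9>5]
(B,P,Z): not NE [P2→Q gives 8>0; P3→X gives 9>4]
(B,P,W): not NE [P2→S gives 8>4; P3→X gives 9>3]
(B,Q,X): not NE [P1→A gives 9>2; P2→R gives 4>1]
(B,Q,Y): not NE [P1→C gives 7>3; P2→R gives 9>0; P3→W gives 8>4]
(B,Q,Z): not NE [P1→C gives 7>3; P3→W gives 8>0]
(B,Q,W): not NE [P2→S gives 8>0]
(B,R,X): not NE [P3→Y gives 9>7]
(B,R,Y): not NE [P1→A gives 8>4]
(B,R,Z): not NE [P1→C gives 9>7; P2→Q gives 8>4; P3→Y gives 9>3]
(B,R,W): not NE [P1→A gives 8>3; P2→S gives 8>1; P3→Y gives 9>3]
(B,S,X): not NE [P1→A gives 8>1; P2→R gives 4>0; P3→Z gives 5>4]
(B,S,Y): not NE [P2→R gives 9>2; P3→Z gives 5>4]
(B,S,Z): not NE [P1→A gives 6>1; P2→Q gives 8>7]
(B,S,W): not NE [P3→Z gives 5>4]
(C,P,X): not NE [P1→A gives 3>2; P2→S gives 7>5; P3→W gives 9>2]
(C,P,Y): not NE [P2→Q gives 11>0; P3→W gives 9>0]
(C,P,Z): not NE [P3→W gives 9>5]
(C,P,W): not NE [P1→B gives 4>1; P2→R gives 5>4]
(C,Q,X): not NE [P1→A gives 9>7; P2→S gives 7>3]
(C,Q,Y): NE
(C,Q,Z): not NE [P2→P gives 8>4; P3→Y gives 4>2]
(C,Q,W): not NE [P1→B gives 4>1; P2→R gives 5>1; P3→Y gives 4>0]
(C,R,X): not NE [P1→B gives 5>4; P2→S gives 7>1]
(C,R,Y): not NE [P1→A gives 8>4; P2→Q gives 11>9; P3→X gives 9>5]
(C,R,Z): not NE [P2→P gives 8>0; P3→X gives 9>2]
(C,R,W): not NE [P1→A gives 8>3; P3→X gives 9>8]
(C,S,X): not NE [P1→A gives 8>0; P3→Z gives 8>3]
(C,S,Y): not NE [P1→B gives 7>0; P2→Q gives 11>2; P3→Z gives 8>2]
(C,S,Z): not NE [P1→A gives 6>0; P2→P gives 8>3]
(C,S,W): not NE [P1→B gives 5>3; P2→R gives 5>1; P3→Z gives 8>6]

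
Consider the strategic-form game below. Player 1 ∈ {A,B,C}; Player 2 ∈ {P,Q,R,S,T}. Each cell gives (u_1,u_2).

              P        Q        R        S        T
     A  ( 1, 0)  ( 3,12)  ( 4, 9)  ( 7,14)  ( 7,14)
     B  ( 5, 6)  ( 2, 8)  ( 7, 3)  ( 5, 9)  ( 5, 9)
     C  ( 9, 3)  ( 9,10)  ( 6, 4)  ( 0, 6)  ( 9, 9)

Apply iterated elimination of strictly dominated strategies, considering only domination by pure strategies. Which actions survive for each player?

P2 drop P (Q beats it: A:12>0 B:8>6 C:10>3)
P2 drop R (Q beats it: A:12>9 B:8>3 C:10>4)
P1 drop B (A beats it: Q:3>2 S:7>5 T:7>5)
P1→{A,C} P2→{Q,S,T}

Survivors P1:{A,C} P2:{Q,S,T}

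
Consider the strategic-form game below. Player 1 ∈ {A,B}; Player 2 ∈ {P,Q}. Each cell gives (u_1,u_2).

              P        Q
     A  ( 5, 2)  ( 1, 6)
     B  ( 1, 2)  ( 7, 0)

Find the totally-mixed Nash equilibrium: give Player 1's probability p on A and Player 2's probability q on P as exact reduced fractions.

P1 indiff ⇒ q·5+(1-q)·1 = q·1+(1-q)·7 ⇒ q(4) = (1-q)(6) ⇒ q = 3/5
P2 indiff ⇒ p·2+(1-p)·2 = p·6+(1-p)·0 ⇒ p(-4) = (1-p)(-2) ⇒ p = 1/3

P1 mixes 1/3 on A; P2 mixes 3/5 on P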